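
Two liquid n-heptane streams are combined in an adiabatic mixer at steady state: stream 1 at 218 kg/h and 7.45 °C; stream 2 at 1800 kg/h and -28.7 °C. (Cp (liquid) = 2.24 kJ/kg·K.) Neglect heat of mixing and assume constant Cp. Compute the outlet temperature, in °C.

T_out = -24.8 °C

No heat crosses the boundary, so H_out = H_in.
Σ ṁᵢCp,ᵢTᵢ = 218×2.24×7.45 + 1800×2.24×-28.7 = -112080
Σ ṁᵢCp,ᵢ = 218×2.24 + 1800×2.24 = 4520.3
T_out = -112080 / 4520.3 = -24.795 °C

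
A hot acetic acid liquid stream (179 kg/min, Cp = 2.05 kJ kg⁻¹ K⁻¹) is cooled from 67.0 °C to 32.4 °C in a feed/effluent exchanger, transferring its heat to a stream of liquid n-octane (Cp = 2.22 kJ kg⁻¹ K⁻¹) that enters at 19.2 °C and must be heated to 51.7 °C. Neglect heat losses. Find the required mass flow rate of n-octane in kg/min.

Heat released by hot stream: Q = 179 × 2.05 × (67.0 − 32.4) = 12696 kJ/min
Energy balance on cold side (adiabatic exchanger): Q = ṁ_c·Cp_c·(T_c,out − T_c,in)
ṁ_c = 12696 / [2.22 × (51.7 − 19.2)] = 175.97 kg/min

ṁ_c = 176 kg/min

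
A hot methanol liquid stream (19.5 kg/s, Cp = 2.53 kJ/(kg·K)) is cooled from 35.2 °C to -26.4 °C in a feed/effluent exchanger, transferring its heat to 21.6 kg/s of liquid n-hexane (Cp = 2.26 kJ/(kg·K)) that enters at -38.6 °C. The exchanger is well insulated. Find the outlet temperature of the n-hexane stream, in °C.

Heat released by hot stream: Q = 19.5 × 2.53 × (35.2 − -26.4) = 3039 kJ/s
Energy balance on cold side (adiabatic exchanger): Q = ṁ_c·Cp_c·(T_c,out − T_c,in)
T_c,out = -38.6 + 3039/(21.6 × 2.26) = 23.655 °C

T_c,out = 23.7 °C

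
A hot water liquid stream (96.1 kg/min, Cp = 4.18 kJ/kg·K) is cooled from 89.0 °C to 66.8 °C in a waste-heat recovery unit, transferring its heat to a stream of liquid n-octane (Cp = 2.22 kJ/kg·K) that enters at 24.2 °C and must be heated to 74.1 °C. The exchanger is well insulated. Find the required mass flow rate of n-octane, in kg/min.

Heat released by hot stream: Q = 96.1 × 4.18 × (89.0 − 66.8) = 8917.7 kJ/min
Energy balance on cold side (adiabatic exchanger): Q = ṁ_c·Cp_c·(T_c,out − T_c,in)
ṁ_c = 8917.7 / [2.22 × (74.1 − 24.2)] = 80.501 kg/min

ṁ_c = 80.5 kg/min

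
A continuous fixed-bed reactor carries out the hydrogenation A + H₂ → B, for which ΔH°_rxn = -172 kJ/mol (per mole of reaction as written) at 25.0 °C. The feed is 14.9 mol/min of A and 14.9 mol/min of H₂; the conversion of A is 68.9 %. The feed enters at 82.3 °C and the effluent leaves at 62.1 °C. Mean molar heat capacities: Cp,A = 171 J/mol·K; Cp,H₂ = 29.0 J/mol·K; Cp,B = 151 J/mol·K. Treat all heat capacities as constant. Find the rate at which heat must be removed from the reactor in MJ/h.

Extent of reaction ξ = 0.689 × 14.9 = 10.266 mol/min
Reaction term: ξ·ΔH°_rxn = 10.266 × -172 = -1765.8 kJ/min
Sensible, feed 82.3→25 °C: -170.75 kJ/min
Outlet flows (mol/min): A 4.6339, H₂ 4.6339, B 10.266
Sensible, products 25→62.1 °C: 91.895 kJ/min
Q = ΔH = -1844.6 kJ/min = -30.744 kW
Heat removed = 110.68 MJ/h

Q_out = 111 MJ/h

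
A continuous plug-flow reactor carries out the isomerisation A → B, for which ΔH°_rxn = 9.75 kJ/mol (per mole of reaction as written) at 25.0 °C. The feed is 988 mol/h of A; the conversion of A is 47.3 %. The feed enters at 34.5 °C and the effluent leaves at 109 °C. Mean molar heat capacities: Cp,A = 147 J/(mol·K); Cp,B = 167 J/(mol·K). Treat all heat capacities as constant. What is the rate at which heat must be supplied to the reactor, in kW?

Q_in = 4.49 kW

Extent of reaction ξ = 0.473 × 988 = 467.32 mol/h
Reaction term: ξ·ΔH°_rxn = 467.32 × 9.75 = 4556.4 kJ/h
Sensible, feed 34.5→25 °C: -1379.7 kJ/h
Outlet flows (mol/h): A 520.68, B 467.32
Sensible, products 25→109 °C: 12985 kJ/h
Q = ΔH = 16162 kJ/h = 4.4893 kW
Heat supplied = 4.4893 kW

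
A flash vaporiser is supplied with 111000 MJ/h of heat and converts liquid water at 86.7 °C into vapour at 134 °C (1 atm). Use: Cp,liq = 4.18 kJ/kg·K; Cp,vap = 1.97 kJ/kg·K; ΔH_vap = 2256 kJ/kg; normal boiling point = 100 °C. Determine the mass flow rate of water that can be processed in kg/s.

Δh = 4.18×(100−86.7) + 2256 + 1.97×(134−100) = 2378.6 kJ/kg
Q = 111000 MJ/h = 30833 kJ/s = 30833 kJ/s
ṁ = Q/Δh = 30833 / 2378.6 = 12.963 kg/s

ṁ = 13.0 kg/s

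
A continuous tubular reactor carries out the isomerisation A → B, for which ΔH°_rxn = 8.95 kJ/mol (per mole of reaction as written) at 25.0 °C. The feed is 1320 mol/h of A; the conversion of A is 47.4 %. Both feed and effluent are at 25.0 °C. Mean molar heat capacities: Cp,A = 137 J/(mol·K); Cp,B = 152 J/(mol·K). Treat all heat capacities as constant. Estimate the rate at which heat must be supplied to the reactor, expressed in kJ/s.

Q_in = 1.56 kJ/s

Extent of reaction ξ = 0.474 × 1320 = 625.68 mol/h
Reaction term: ξ·ΔH°_rxn = 625.68 × 8.95 = 5599.8 kJ/h
Q = ΔH = 5599.8 kJ/h = 1.5555 kW
Heat supplied = 1.5555 kJ/s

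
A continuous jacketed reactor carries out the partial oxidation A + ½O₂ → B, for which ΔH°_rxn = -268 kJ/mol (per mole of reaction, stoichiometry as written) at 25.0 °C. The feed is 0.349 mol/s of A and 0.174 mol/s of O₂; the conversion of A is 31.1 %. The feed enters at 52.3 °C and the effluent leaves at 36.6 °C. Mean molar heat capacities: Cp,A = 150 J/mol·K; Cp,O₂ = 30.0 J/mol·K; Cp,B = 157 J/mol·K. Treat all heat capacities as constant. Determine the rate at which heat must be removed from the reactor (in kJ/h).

Extent of reaction ξ = 0.311 × 0.349 = 0.10854 mol/s
Reaction term: ξ·ΔH°_rxn = 0.10854 × -268 = -29.088 kJ/s
Sensible, feed 52.3→25 °C: -1.5717 kJ/s
Outlet flows (mol/s): A 0.24046, O₂ 0.11973, B 0.10854
Sensible, products 25→36.6 °C: 0.65774 kJ/s
Q = ΔH = -30.002 kJ/s = -30.002 kW
Heat removed = 108010 kJ/h

Q_out = 108000 kJ/h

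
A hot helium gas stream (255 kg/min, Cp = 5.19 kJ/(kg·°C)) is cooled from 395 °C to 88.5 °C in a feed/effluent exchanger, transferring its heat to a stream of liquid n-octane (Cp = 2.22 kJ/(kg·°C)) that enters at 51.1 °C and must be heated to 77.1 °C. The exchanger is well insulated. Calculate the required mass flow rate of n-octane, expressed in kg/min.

ṁ_c = 7030 kg/min

Heat released by hot stream: Q = 255 × 5.19 × (395 − 88.5) = 405640 kJ/min
Energy balance on cold side (adiabatic exchanger): Q = ṁ_c·Cp_c·(T_c,out − T_c,in)
ṁ_c = 405640 / [2.22 × (77.1 − 51.1)] = 7027.7 kg/min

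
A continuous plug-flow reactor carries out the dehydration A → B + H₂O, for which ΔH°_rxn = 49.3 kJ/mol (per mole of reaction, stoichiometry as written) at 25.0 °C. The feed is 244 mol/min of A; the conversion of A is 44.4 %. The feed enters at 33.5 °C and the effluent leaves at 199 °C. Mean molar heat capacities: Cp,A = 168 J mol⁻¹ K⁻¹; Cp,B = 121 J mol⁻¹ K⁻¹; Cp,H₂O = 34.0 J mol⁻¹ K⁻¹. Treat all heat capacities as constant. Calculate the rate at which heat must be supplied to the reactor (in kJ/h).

Extent of reaction ξ = 0.444 × 244 = 108.34 mol/min
Reaction term: ξ·ΔH°_rxn = 108.34 × 49.3 = 5341 kJ/min
Sensible, feed 33.5→25 °C: -348.43 kJ/min
Outlet flows (mol/min): A 135.66, B 108.34, H₂O 108.34
Sensible, products 25→199 °C: 6887.6 kJ/min
Q = ΔH = 11880 kJ/min = 198 kW
Heat supplied = 712810 kJ/h

Q_in = 713000 kJ/h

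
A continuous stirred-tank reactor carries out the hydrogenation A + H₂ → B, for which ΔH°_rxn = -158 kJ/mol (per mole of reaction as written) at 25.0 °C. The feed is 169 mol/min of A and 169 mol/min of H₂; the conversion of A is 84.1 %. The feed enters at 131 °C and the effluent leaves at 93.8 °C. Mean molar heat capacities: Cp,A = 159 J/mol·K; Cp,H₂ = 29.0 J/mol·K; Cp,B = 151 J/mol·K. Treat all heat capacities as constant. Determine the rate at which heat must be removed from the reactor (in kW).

Q_out = 400 kW

Extent of reaction ξ = 0.841 × 169 = 142.13 mol/min
Reaction term: ξ·ΔH°_rxn = 142.13 × -158 = -22456 kJ/min
Sensible, feed 131→25 °C: -3367.8 kJ/min
Outlet flows (mol/min): A 26.871, H₂ 26.871, B 142.13
Sensible, products 25→93.8 °C: 1824.1 kJ/min
Q = ΔH = -24000 kJ/min = -400 kW
Heat removed = 400 kW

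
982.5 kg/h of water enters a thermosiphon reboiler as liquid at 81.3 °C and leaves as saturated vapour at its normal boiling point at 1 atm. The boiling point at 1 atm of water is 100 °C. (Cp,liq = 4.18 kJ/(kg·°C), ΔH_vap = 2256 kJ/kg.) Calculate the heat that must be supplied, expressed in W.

Q = 637000 W

liquid 81.3→100 °C: 78.166 kJ/kg
vaporisation at 100 °C: 2256 kJ/kg
Δh = 78.166 + 2256 = 2334.2 kJ/kg
Q = ṁ·Δh = 982.5 kg/h × 2334.2 kJ/kg = 2.2933e+06 kJ/h
|Q| = 637.03 kW = 637030 W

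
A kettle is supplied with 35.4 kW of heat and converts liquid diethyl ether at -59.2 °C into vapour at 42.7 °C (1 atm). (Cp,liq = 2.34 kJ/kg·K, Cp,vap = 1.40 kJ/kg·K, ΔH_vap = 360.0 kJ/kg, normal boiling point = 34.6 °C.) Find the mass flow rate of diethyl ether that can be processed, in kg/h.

Δh = 2.34×(34.6−-59.2) + 360.0 + 1.40×(42.7−34.6) = 590.83 kJ/kg
Q = 35.4 kW = 35.4 kJ/s = 127440 kJ/h
ṁ = Q/Δh = 127440 / 590.83 = 215.7 kg/h

ṁ = 216 kg/h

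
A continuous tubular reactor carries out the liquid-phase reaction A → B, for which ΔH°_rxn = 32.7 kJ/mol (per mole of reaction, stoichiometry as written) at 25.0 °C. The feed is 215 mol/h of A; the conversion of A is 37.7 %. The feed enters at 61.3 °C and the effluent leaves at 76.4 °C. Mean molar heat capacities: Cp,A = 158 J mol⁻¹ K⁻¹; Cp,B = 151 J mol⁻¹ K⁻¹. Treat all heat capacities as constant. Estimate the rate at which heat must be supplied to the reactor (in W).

Extent of reaction ξ = 0.377 × 215 = 81.055 mol/h
Reaction term: ξ·ΔH°_rxn = 81.055 × 32.7 = 2650.5 kJ/h
Sensible, feed 61.3→25 °C: -1233.1 kJ/h
Outlet flows (mol/h): A 133.94, B 81.055
Sensible, products 25→76.4 °C: 1716.9 kJ/h
Q = ΔH = 3134.3 kJ/h = 0.87063 kW
Heat supplied = 870.63 W

Q_in = 871 W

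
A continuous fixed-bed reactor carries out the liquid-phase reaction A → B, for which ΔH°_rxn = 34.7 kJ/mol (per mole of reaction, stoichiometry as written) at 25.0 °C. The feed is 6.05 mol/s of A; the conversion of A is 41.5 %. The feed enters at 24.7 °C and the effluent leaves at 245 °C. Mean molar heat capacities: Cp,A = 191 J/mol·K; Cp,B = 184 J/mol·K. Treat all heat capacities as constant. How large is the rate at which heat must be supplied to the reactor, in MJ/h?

Q_in = 1220 MJ/h

Extent of reaction ξ = 0.415 × 6.05 = 2.5107 mol/s
Reaction term: ξ·ΔH°_rxn = 2.5107 × 34.7 = 87.123 kJ/s
Sensible, feed 24.7→25 °C: 0.34667 kJ/s
Outlet flows (mol/s): A 3.5393, B 2.5107
Sensible, products 25→245 °C: 250.35 kJ/s
Q = ΔH = 337.82 kJ/s = 337.82 kW
Heat supplied = 1216.2 MJ/h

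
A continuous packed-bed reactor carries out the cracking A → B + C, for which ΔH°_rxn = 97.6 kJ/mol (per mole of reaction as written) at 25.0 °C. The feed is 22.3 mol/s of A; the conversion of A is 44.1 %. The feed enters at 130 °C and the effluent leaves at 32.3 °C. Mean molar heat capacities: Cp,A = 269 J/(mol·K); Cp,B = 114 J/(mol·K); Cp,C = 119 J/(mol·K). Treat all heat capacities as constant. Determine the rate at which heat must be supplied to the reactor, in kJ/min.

Q_in = 22300 kJ/min

Extent of reaction ξ = 0.441 × 22.3 = 9.8343 mol/s
Reaction term: ξ·ΔH°_rxn = 9.8343 × 97.6 = 959.83 kJ/s
Sensible, feed 130→25 °C: -629.86 kJ/s
Outlet flows (mol/s): A 12.466, B 9.8343, C 9.8343
Sensible, products 25→32.3 °C: 41.206 kJ/s
Q = ΔH = 371.17 kJ/s = 371.17 kW
Heat supplied = 22270 kJ/min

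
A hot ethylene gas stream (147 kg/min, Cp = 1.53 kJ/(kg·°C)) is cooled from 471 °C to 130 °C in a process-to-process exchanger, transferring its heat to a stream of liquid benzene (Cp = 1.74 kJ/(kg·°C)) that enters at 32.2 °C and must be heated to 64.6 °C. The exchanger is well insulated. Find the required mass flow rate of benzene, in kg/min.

Heat released by hot stream: Q = 147 × 1.53 × (471 − 130) = 76694 kJ/min
Energy balance on cold side (adiabatic exchanger): Q = ṁ_c·Cp_c·(T_c,out − T_c,in)
ṁ_c = 76694 / [1.74 × (64.6 − 32.2)] = 1360.4 kg/min

ṁ_c = 1360 kg/min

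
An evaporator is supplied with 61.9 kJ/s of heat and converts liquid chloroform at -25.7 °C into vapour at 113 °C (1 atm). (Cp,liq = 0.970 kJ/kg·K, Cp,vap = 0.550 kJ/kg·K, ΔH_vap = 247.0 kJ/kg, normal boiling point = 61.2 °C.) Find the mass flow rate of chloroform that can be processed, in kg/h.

ṁ = 619 kg/h

Δh = 0.970×(61.2−-25.7) + 247.0 + 0.550×(113−61.2) = 359.78 kJ/kg
Q = 61.9 kJ/s = 61.9 kJ/s = 222840 kJ/h
ṁ = Q/Δh = 222840 / 359.78 = 619.37 kg/h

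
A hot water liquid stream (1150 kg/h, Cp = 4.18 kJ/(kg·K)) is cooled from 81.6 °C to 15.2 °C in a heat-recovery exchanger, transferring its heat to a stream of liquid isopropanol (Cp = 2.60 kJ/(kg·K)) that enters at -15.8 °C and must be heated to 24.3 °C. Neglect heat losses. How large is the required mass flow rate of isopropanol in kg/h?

ṁ_c = 3060 kg/h

Heat released by hot stream: Q = 1150 × 4.18 × (81.6 − 15.2) = 319180 kJ/h
Energy balance on cold side (adiabatic exchanger): Q = ṁ_c·Cp_c·(T_c,out − T_c,in)
ṁ_c = 319180 / [2.60 × (24.3 − -15.8)] = 3061.4 kg/h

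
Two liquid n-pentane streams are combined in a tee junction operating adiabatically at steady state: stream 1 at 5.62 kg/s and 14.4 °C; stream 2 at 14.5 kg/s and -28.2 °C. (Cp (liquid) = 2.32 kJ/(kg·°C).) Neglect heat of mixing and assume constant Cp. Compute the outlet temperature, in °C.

T_out = -16.3 °C

No heat crosses the boundary, so H_out = H_in.
Σ ṁᵢCp,ᵢTᵢ = 5.62×2.32×14.4 + 14.5×2.32×-28.2 = -760.9
Σ ṁᵢCp,ᵢ = 5.62×2.32 + 14.5×2.32 = 46.678
T_out = -760.9 / 46.678 = -16.301 °C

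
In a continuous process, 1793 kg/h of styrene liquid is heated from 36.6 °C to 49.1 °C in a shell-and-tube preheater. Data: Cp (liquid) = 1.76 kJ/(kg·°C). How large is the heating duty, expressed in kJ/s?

Q = ṁ·Cp·ΔT = 1793 × 1.76 × (49.1 − 36.6) = 39446 kJ/h
Converting: 39446 / 3600 s = 10.957 kW

Q = 11.0 kJ/s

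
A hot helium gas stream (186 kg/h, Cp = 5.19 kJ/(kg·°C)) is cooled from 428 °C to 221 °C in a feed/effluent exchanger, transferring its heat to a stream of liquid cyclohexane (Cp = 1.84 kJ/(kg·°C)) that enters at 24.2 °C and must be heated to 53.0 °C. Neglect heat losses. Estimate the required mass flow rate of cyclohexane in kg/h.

ṁ_c = 3770 kg/h

Heat released by hot stream: Q = 186 × 5.19 × (428 − 221) = 199830 kJ/h
Energy balance on cold side (adiabatic exchanger): Q = ṁ_c·Cp_c·(T_c,out − T_c,in)
ṁ_c = 199830 / [1.84 × (53.0 − 24.2)] = 3770.9 kg/h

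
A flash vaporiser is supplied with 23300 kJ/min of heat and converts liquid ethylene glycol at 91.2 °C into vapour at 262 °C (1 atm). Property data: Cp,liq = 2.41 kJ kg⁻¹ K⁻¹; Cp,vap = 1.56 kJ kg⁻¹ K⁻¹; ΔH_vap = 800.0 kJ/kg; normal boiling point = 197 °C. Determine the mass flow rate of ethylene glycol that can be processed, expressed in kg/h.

ṁ = 1210 kg/h

Δh = 2.41×(197−91.2) + 800.0 + 1.56×(262−197) = 1156.4 kJ/kg
Q = 23300 kJ/min = 388.33 kJ/s = 1.398e+06 kJ/h
ṁ = Q/Δh = 1.398e+06 / 1156.4 = 1208.9 kg/h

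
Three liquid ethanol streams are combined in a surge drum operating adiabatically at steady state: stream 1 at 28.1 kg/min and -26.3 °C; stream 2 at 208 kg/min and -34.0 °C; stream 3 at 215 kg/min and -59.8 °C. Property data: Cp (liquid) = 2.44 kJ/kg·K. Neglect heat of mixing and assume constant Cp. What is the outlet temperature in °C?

T_out = -45.8 °C

Adiabatic, steady state ⇒ Σ ṁᵢCp,ᵢ(T_out − Tᵢ) = 0
Σ ṁᵢCp,ᵢTᵢ = 28.1×2.44×-26.3 + 208×2.44×-34.0 + 215×2.44×-59.8 = -50430
Σ ṁᵢCp,ᵢ = 28.1×2.44 + 208×2.44 + 215×2.44 = 1100.7
T_out = -50430 / 1100.7 = -45.817 °C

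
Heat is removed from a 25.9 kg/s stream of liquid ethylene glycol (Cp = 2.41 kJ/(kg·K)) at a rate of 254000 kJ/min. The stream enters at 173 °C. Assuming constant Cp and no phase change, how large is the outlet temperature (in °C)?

Q = 254000 kJ/min = 4233.3 kJ/s
ΔT = Q/(ṁ·Cp) = 4233.3/(25.9×2.41) = 67.821 K
T_out = 173 − 67.821 = 105.18 °C

T_out = 105 °C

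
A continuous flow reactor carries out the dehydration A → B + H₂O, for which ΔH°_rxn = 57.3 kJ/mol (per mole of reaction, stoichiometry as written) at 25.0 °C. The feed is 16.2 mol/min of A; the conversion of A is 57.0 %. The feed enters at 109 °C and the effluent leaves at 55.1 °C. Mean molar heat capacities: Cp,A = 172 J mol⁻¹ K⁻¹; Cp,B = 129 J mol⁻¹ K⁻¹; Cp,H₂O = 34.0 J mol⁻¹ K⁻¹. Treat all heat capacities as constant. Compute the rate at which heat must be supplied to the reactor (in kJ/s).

Extent of reaction ξ = 0.570 × 16.2 = 9.234 mol/min
Reaction term: ξ·ΔH°_rxn = 9.234 × 57.3 = 529.11 kJ/min
Sensible, feed 109→25 °C: -234.06 kJ/min
Outlet flows (mol/min): A 6.966, B 9.234, H₂O 9.234
Sensible, products 25→55.1 °C: 81.369 kJ/min
Q = ΔH = 376.42 kJ/min = 6.2737 kW
Heat supplied = 6.2737 kJ/s

Q_in = 6.27 kJ/s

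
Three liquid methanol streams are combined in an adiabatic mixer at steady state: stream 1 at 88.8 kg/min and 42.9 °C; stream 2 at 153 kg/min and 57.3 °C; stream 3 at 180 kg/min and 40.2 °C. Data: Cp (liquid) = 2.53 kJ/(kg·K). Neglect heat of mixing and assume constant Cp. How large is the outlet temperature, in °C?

Energy balance with Q = 0: Σ ṁᵢCp,ᵢ(T_out − Tᵢ) = 0
Σ ṁᵢCp,ᵢTᵢ = 88.8×2.53×42.9 + 153×2.53×57.3 + 180×2.53×40.2 = 50125
Σ ṁᵢCp,ᵢ = 88.8×2.53 + 153×2.53 + 180×2.53 = 1067.2
T_out = 50125 / 1067.2 = 46.971 °C

T_out = 47.0 °C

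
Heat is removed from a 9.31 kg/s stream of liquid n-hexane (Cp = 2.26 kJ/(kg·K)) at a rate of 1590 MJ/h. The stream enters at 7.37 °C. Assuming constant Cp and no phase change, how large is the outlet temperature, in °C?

T_out = -13.6 °C

Q = 1590 MJ/h = 441.67 kJ/s
ΔT = Q/(ṁ·Cp) = 441.67/(9.31×2.26) = 20.991 K
T_out = 7.37 − 20.991 = -13.621 °C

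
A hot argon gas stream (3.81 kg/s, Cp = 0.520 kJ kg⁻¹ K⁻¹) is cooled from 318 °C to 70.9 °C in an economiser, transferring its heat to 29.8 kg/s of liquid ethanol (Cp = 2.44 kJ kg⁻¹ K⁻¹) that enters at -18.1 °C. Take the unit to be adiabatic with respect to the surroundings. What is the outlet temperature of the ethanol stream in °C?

Heat released by hot stream: Q = 3.81 × 0.520 × (318 − 70.9) = 489.55 kJ/s
Energy balance on cold side (adiabatic exchanger): Q = ṁ_c·Cp_c·(T_c,out − T_c,in)
T_c,out = -18.1 + 489.55/(29.8 × 2.44) = -11.367 °C

T_c,out = -11.4 °C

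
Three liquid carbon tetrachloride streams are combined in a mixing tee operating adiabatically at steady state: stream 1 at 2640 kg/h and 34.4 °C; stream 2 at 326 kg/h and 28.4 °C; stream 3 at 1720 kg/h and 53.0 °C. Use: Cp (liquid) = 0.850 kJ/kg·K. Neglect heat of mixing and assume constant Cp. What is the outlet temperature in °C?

T_out = 40.8 °C

No heat crosses the boundary, so H_out = H_in.
Σ ṁᵢCp,ᵢTᵢ = 2640×0.850×34.4 + 326×0.850×28.4 + 1720×0.850×53.0 = 162550
Σ ṁᵢCp,ᵢ = 2640×0.850 + 326×0.850 + 1720×0.850 = 3983.1
T_out = 162550 / 3983.1 = 40.81 °C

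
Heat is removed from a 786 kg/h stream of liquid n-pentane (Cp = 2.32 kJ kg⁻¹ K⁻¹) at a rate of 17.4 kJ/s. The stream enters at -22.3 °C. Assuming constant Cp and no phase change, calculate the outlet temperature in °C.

T_out = -56.7 °C

Q = 17.4 kJ/s = 62640 kJ/h
ΔT = Q/(ṁ·Cp) = 62640/(786×2.32) = 34.351 K
T_out = -22.3 − 34.351 = -56.651 °C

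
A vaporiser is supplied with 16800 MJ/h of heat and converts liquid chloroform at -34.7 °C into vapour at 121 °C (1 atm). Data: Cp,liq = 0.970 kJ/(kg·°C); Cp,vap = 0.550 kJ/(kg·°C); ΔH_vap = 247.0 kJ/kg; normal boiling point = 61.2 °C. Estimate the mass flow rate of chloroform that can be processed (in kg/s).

Δh = 0.970×(61.2−-34.7) + 247.0 + 0.550×(121−61.2) = 372.91 kJ/kg
Q = 16800 MJ/h = 4666.7 kJ/s = 4666.7 kJ/s
ṁ = Q/Δh = 4666.7 / 372.91 = 12.514 kg/s

ṁ = 12.5 kg/s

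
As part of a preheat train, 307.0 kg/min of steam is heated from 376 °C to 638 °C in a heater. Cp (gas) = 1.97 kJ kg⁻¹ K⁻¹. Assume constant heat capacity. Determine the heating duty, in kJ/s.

Q = ṁ·Cp·ΔT = 307.0 × 1.97 × (638 − 376) = 158450 kJ/min
Converting: 158450 / 60 s = 2640.9 kW

Q = 2640 kJ/s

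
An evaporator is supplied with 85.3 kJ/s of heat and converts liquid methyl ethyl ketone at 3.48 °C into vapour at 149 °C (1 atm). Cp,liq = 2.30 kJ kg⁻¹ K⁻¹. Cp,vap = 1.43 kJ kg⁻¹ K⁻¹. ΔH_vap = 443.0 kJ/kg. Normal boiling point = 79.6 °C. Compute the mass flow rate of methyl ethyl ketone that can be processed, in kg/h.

Δh = 2.30×(79.6−3.48) + 443.0 + 1.43×(149−79.6) = 717.32 kJ/kg
Q = 85.3 kJ/s = 85.3 kJ/s = 307080 kJ/h
ṁ = Q/Δh = 307080 / 717.32 = 428.09 kg/h

ṁ = 428 kg/h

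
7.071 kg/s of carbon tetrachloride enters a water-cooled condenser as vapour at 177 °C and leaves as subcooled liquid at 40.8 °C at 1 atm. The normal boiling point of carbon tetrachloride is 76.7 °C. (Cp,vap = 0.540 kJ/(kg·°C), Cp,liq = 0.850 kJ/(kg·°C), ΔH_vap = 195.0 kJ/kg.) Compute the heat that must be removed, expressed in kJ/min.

vapour 177→76.7 °C: -54.162 kJ/kg
condensation at 76.7 °C: -195 kJ/kg
liquid 76.7→40.8 °C: -30.515 kJ/kg
Δh = -54.162 + -195 + -30.515 = -279.68 kJ/kg
Q = ṁ·Δh = 7.071 kg/s × -279.68 kJ/kg = -1977.6 kJ/s
|Q| = 1977.6 kW = 118660 kJ/min

Q_c = 119000 kJ/min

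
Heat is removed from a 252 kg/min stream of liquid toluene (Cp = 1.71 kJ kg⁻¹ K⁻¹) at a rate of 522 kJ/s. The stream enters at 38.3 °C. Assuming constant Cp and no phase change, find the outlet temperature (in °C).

Q = 522 kJ/s = 31320 kJ/min
ΔT = Q/(ṁ·Cp) = 31320/(252×1.71) = 72.682 K
T_out = 38.3 − 72.682 = -34.382 °C

T_out = -34.4 °C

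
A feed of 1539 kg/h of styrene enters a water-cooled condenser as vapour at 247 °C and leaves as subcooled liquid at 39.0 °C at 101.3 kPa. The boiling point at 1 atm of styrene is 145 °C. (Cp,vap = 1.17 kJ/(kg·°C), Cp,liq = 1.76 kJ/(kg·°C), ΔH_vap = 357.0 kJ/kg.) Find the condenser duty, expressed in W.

Q_c = 283000 W

vapour 247→145 °C: -119.34 kJ/kg
condensation at 145 °C: -357 kJ/kg
liquid 145→39.0 °C: -186.56 kJ/kg
Δh = -119.34 + -357 + -186.56 = -662.9 kJ/kg
Q = ṁ·Δh = 1539 kg/h × -662.9 kJ/kg = -1.0202e+06 kJ/h
|Q| = 283.39 kW = 283390 W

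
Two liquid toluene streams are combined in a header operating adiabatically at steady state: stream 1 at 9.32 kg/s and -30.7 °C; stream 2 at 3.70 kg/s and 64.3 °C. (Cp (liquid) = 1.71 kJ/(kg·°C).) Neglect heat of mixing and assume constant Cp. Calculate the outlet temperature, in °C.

No heat crosses the boundary, so H_out = H_in.
Σ ṁᵢCp,ᵢTᵢ = 9.32×1.71×-30.7 + 3.70×1.71×64.3 = -82.446
Σ ṁᵢCp,ᵢ = 9.32×1.71 + 3.70×1.71 = 22.264
T_out = -82.446 / 22.264 = -3.7031 °C

T_out = -3.70 °C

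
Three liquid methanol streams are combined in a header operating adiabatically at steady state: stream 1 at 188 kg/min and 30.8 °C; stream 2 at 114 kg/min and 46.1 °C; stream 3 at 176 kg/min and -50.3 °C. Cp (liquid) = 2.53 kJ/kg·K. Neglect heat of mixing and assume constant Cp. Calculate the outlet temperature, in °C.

Energy balance with Q = 0: Σ ṁᵢCp,ᵢ(T_out − Tᵢ) = 0
T_out = Σ ṁᵢCp,ᵢTᵢ / Σ ṁᵢCp,ᵢ
      = 5548.3 / 1209.3 = 4.5879 °C

T_out = 4.59 °C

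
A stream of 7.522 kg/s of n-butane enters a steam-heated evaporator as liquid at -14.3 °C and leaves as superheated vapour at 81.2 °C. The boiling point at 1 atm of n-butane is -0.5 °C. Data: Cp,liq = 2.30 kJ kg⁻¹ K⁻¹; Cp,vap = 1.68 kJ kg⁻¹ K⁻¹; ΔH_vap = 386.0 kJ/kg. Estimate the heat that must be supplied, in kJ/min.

liquid -14.3→-0.5 °C: 31.74 kJ/kg
vaporisation at -0.5 °C: 386 kJ/kg
vapour -0.5→81.2 °C: 137.26 kJ/kg
Δh = 31.74 + 386 + 137.26 = 555 kJ/kg
Q = ṁ·Δh = 7.522 kg/s × 555 kJ/kg = 4174.7 kJ/s
|Q| = 4174.7 kW = 250480 kJ/min

Q = 250000 kJ/min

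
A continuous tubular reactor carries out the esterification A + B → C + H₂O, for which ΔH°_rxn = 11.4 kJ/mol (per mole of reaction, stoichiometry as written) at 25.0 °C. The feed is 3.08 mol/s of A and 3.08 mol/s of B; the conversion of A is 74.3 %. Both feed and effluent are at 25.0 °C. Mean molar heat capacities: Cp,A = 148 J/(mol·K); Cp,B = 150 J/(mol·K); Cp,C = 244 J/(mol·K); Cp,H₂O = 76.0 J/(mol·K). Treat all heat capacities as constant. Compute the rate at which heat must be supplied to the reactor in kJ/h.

Extent of reaction ξ = 0.743 × 3.08 = 2.2884 mol/s
Reaction term: ξ·ΔH°_rxn = 2.2884 × 11.4 = 26.088 kJ/s
Q = ΔH = 26.088 kJ/s = 26.088 kW
Heat supplied = 93918 kJ/h

Q_in = 93900 kJ/h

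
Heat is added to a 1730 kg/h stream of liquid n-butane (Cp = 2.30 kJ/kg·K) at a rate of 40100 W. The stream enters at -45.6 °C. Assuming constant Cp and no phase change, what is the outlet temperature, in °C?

T_out = -9.32 °C

Q = 40100 W = 144360 kJ/h
ΔT = Q/(ṁ·Cp) = 144360/(1730×2.30) = 36.28 K
T_out = -45.6 + 36.28 = -9.3195 °C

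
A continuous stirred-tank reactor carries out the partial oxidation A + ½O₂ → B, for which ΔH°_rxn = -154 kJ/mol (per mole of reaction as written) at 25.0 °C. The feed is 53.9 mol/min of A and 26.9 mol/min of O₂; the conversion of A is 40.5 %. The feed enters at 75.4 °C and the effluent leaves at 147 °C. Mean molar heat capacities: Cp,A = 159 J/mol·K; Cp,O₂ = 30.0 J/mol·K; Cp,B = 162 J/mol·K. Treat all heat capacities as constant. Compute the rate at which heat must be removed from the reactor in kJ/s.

Extent of reaction ξ = 0.405 × 53.9 = 21.829 mol/min
Reaction term: ξ·ΔH°_rxn = 21.829 × -154 = -3361.7 kJ/min
Sensible, feed 75.4→25 °C: -472.61 kJ/min
Outlet flows (mol/min): A 32.07, O₂ 15.985, B 21.829
Sensible, products 25→147 °C: 1112 kJ/min
Q = ΔH = -2722.3 kJ/min = -45.372 kW
Heat removed = 45.372 kJ/s

Q_out = 45.4 kJ/s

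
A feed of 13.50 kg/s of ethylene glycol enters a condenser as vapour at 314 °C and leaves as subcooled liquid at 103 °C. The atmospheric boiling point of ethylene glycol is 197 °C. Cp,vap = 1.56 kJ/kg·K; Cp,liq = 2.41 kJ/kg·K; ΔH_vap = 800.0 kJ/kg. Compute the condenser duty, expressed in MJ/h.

vapour 314→197 °C: -182.52 kJ/kg
condensation at 197 °C: -800 kJ/kg
liquid 197→103 °C: -226.54 kJ/kg
Δh = -182.52 + -800 + -226.54 = -1209.1 kJ/kg
Q = ṁ·Δh = 13.50 kg/s × -1209.1 kJ/kg = -16322 kJ/s
|Q| = 16322 kW = 58760 MJ/h

Q_c = 58800 MJ/h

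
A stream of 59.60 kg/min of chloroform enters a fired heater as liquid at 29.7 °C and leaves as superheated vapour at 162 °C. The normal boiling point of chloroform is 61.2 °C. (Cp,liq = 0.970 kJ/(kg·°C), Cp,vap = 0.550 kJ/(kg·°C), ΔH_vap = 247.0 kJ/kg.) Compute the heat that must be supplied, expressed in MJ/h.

Q = 1190 MJ/h

liquid 29.7→61.2 °C: 30.555 kJ/kg
vaporisation at 61.2 °C: 247 kJ/kg
vapour 61.2→162 °C: 55.44 kJ/kg
Δh = 30.555 + 247 + 55.44 = 333 kJ/kg
Q = ṁ·Δh = 59.60 kg/min × 333 kJ/kg = 19847 kJ/min
|Q| = 330.78 kW = 1190.8 MJ/h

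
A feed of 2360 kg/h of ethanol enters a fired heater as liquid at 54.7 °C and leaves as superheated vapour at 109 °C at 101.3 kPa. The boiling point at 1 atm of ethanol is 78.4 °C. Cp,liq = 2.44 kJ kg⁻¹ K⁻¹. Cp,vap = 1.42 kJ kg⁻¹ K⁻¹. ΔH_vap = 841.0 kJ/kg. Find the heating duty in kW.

liquid 54.7→78.4 °C: 57.828 kJ/kg
vaporisation at 78.4 °C: 841 kJ/kg
vapour 78.4→109 °C: 43.452 kJ/kg
Δh = 57.828 + 841 + 43.452 = 942.28 kJ/kg
Q = ṁ·Δh = 2360 kg/h × 942.28 kJ/kg = 2.2238e+06 kJ/h
|Q| = 617.72 kW

Q = 618 kW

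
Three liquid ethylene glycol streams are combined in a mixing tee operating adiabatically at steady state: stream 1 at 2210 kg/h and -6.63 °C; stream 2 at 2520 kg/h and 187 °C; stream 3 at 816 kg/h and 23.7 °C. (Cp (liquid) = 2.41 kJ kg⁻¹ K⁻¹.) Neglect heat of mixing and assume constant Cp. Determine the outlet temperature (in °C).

Adiabatic, steady state ⇒ Σ ṁᵢCp,ᵢ(T_out − Tᵢ) = 0
Σ ṁᵢCp,ᵢTᵢ = 2210×2.41×-6.63 + 2520×2.41×187 + 816×2.41×23.7 = 1.147e+06
Σ ṁᵢCp,ᵢ = 2210×2.41 + 2520×2.41 + 816×2.41 = 13366
T_out = 1.147e+06 / 13366 = 85.814 °C

T_out = 85.8 °C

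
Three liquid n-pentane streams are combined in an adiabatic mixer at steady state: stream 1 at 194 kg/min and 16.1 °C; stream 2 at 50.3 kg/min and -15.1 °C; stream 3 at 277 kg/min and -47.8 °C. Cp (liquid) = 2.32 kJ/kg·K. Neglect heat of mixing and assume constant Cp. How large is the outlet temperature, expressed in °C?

T_out = -20.9 °C

Energy balance with Q = 0: Σ ṁᵢCp,ᵢ(T_out − Tᵢ) = 0
Σ ṁᵢCp,ᵢTᵢ = 194×2.32×16.1 + 50.3×2.32×-15.1 + 277×2.32×-47.8 = -25234
Σ ṁᵢCp,ᵢ = 194×2.32 + 50.3×2.32 + 277×2.32 = 1209.4
T_out = -25234 / 1209.4 = -20.865 °C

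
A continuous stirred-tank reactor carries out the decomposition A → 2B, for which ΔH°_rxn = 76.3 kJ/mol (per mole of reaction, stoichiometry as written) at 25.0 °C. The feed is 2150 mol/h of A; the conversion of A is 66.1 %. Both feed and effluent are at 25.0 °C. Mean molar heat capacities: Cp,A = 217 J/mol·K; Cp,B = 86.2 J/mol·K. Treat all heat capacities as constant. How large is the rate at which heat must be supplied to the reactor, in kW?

Q_in = 30.1 kW

Extent of reaction ξ = 0.661 × 2150 = 1421.2 mol/h
Reaction term: ξ·ΔH°_rxn = 1421.2 × 76.3 = 108430 kJ/h
Q = ΔH = 108430 kJ/h = 30.12 kW
Heat supplied = 30.12 kW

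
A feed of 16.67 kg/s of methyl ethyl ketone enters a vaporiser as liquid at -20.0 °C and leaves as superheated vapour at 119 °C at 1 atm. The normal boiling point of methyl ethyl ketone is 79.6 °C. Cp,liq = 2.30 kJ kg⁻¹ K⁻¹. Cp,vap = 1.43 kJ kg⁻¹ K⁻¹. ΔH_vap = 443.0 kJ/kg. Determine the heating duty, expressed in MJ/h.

Q = 43700 MJ/h

liquid -20.0→79.6 °C: 229.08 kJ/kg
vaporisation at 79.6 °C: 443 kJ/kg
vapour 79.6→119 °C: 56.342 kJ/kg
Δh = 229.08 + 443 + 56.342 = 728.42 kJ/kg
Q = ṁ·Δh = 16.67 kg/s × 728.42 kJ/kg = 12143 kJ/s
|Q| = 12143 kW = 43714 MJ/h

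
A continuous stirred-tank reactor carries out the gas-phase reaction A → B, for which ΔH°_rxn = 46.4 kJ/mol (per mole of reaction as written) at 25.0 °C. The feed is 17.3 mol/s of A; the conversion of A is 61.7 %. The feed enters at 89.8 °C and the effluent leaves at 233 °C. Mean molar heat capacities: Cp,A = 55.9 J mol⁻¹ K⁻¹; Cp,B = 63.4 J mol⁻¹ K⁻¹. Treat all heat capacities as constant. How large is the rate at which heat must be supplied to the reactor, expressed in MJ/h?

Q_in = 2340 MJ/h

Extent of reaction ξ = 0.617 × 17.3 = 10.674 mol/s
Reaction term: ξ·ΔH°_rxn = 10.674 × 46.4 = 495.28 kJ/s
Sensible, feed 89.8→25 °C: -62.666 kJ/s
Outlet flows (mol/s): A 6.6259, B 10.674
Sensible, products 25→233 °C: 217.8 kJ/s
Q = ΔH = 650.41 kJ/s = 650.41 kW
Heat supplied = 2341.5 MJ/h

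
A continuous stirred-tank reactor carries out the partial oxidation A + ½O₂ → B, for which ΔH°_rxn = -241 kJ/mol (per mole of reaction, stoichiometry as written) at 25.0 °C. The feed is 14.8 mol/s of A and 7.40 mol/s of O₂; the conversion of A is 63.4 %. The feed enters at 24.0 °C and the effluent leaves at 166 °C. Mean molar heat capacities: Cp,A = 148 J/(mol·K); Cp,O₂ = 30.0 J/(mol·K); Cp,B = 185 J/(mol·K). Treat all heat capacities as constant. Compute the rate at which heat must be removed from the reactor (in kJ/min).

Q_out = 113000 kJ/min

Extent of reaction ξ = 0.634 × 14.8 = 9.3832 mol/s
Reaction term: ξ·ΔH°_rxn = 9.3832 × -241 = -2261.4 kJ/s
Sensible, feed 24.0→25 °C: 2.4124 kJ/s
Outlet flows (mol/s): A 5.4168, O₂ 2.7084, B 9.3832
Sensible, products 25→166 °C: 369.26 kJ/s
Q = ΔH = -1889.7 kJ/s = -1889.7 kW
Heat removed = 113380 kJ/min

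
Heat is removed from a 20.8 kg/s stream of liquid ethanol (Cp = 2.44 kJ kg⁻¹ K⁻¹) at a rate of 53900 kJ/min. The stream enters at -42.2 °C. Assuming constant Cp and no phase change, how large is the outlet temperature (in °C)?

T_out = -59.9 °C

Q = 53900 kJ/min = 898.33 kJ/s
ΔT = Q/(ṁ·Cp) = 898.33/(20.8×2.44) = 17.7 K
T_out = -42.2 − 17.7 = -59.9 °C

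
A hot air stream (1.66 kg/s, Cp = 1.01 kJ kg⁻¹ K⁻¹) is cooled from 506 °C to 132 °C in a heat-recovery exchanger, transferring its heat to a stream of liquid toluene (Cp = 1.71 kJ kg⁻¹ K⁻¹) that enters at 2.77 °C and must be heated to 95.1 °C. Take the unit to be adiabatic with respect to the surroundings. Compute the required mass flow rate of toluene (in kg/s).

Heat released by hot stream: Q = 1.66 × 1.01 × (506 − 132) = 627.05 kJ/s
Energy balance on cold side (adiabatic exchanger): Q = ṁ_c·Cp_c·(T_c,out − T_c,in)
ṁ_c = 627.05 / [1.71 × (95.1 − 2.77)] = 3.9716 kg/s

ṁ_c = 3.97 kg/s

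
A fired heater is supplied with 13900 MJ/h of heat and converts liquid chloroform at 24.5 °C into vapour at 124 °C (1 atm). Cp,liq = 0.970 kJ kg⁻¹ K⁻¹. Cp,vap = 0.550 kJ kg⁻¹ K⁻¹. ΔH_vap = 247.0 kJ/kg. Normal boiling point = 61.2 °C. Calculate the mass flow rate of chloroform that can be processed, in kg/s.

Δh = 0.970×(61.2−24.5) + 247.0 + 0.550×(124−61.2) = 317.14 kJ/kg
Q = 13900 MJ/h = 3861.1 kJ/s = 3861.1 kJ/s
ṁ = Q/Δh = 3861.1 / 317.14 = 12.175 kg/s

ṁ = 12.2 kg/s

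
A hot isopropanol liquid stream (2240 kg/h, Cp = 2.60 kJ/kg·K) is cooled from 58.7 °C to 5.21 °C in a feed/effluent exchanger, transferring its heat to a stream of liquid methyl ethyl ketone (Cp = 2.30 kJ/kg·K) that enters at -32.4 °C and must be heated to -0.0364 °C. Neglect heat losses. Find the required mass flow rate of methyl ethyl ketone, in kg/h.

ṁ_c = 4190 kg/h

Heat released by hot stream: Q = 2240 × 2.60 × (58.7 − 5.21) = 311530 kJ/h
Energy balance on cold side (adiabatic exchanger): Q = ṁ_c·Cp_c·(T_c,out − T_c,in)
ṁ_c = 311530 / [2.30 × (-0.0364 − -32.4)] = 4185.1 kg/h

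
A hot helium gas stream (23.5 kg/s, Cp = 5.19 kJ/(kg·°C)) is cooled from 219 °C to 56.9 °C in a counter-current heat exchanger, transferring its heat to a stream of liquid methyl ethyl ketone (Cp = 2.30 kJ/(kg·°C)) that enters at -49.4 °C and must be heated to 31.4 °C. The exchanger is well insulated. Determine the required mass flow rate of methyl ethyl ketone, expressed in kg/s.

ṁ_c = 106 kg/s

Heat released by hot stream: Q = 23.5 × 5.19 × (219 − 56.9) = 19771 kJ/s
Energy balance on cold side (adiabatic exchanger): Q = ṁ_c·Cp_c·(T_c,out − T_c,in)
ṁ_c = 19771 / [2.30 × (31.4 − -49.4)] = 106.38 kg/s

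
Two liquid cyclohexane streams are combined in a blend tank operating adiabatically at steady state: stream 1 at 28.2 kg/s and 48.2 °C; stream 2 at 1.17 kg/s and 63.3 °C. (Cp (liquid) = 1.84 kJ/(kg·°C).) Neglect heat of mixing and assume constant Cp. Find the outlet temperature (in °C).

No heat crosses the boundary, so H_out = H_in.
Σ ṁᵢCp,ᵢTᵢ = 28.2×1.84×48.2 + 1.17×1.84×63.3 = 2637.3
Σ ṁᵢCp,ᵢ = 28.2×1.84 + 1.17×1.84 = 54.041
T_out = 2637.3 / 54.041 = 48.802 °C

T_out = 48.8 °C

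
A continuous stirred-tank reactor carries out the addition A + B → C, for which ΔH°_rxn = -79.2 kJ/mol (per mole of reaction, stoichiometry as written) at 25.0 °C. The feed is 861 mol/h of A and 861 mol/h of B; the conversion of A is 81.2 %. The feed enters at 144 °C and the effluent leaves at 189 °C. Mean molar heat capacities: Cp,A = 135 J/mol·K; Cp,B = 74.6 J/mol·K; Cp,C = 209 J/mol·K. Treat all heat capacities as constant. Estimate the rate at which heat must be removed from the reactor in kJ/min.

Q_out = 789 kJ/min

Extent of reaction ξ = 0.812 × 861 = 699.13 mol/h
Reaction term: ξ·ΔH°_rxn = 699.13 × -79.2 = -55371 kJ/h
Sensible, feed 144→25 °C: -21475 kJ/h
Outlet flows (mol/h): A 161.87, B 161.87, C 699.13
Sensible, products 25→189 °C: 29528 kJ/h
Q = ΔH = -47319 kJ/h = -13.144 kW
Heat removed = 788.65 kJ/min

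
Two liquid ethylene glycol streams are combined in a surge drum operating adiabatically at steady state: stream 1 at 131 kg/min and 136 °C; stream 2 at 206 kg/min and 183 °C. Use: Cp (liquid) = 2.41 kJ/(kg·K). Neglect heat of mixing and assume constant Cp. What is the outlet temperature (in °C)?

T_out = 165 °C

Energy balance with Q = 0: Σ ṁᵢCp,ᵢ(T_out − Tᵢ) = 0
Σ ṁᵢCp,ᵢTᵢ = 131×2.41×136 + 206×2.41×183 = 133790
Σ ṁᵢCp,ᵢ = 131×2.41 + 206×2.41 = 812.17
T_out = 133790 / 812.17 = 164.73 °C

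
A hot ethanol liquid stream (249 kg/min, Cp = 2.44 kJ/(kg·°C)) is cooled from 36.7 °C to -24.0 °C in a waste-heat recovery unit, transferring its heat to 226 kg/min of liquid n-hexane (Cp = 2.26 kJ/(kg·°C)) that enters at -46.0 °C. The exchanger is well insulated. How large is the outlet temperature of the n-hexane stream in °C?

Heat released by hot stream: Q = 249 × 2.44 × (36.7 − -24.0) = 36879 kJ/min
Energy balance on cold side (adiabatic exchanger): Q = ṁ_c·Cp_c·(T_c,out − T_c,in)
T_c,out = -46.0 + 36879/(226 × 2.26) = 26.204 °C

T_c,out = 26.2 °C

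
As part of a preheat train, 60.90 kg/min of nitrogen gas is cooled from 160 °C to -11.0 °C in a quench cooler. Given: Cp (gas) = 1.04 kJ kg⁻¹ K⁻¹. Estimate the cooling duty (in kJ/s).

Q = ṁ·Cp·ΔT = 60.90 × 1.04 × (-11.0 − 160) = -10830 kJ/min
Converting: 10830 / 60 s = 180.51 kW

Q_c = 181 kJ/s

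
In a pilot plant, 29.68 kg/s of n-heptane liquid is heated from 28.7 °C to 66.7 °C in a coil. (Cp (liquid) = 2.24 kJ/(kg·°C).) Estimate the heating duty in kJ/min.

Q = 152000 kJ/min

Q = ṁ·Cp·ΔT = 29.68 × 2.24 × (66.7 − 28.7) = 2526.4 kJ/s
Heating duty = 151580 kJ/min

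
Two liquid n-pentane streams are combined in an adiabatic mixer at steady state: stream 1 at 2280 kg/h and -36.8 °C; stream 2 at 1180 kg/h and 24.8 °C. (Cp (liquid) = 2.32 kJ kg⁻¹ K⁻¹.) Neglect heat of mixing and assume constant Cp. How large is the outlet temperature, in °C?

T_out = -15.8 °C

Adiabatic, steady state ⇒ Σ ṁᵢCp,ᵢ(T_out − Tᵢ) = 0
T_out = Σ ṁᵢCp,ᵢTᵢ / Σ ṁᵢCp,ᵢ
      = -126760 / 8027.2 = -15.792 °C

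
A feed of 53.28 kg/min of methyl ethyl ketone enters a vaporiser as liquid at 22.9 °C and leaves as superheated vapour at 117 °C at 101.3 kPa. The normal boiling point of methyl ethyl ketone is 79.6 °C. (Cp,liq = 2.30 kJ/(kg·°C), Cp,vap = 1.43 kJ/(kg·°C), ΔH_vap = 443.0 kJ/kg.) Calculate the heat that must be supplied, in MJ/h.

Q = 2000 MJ/h

liquid 22.9→79.6 °C: 130.41 kJ/kg
vaporisation at 79.6 °C: 443 kJ/kg
vapour 79.6→117 °C: 53.482 kJ/kg
Δh = 130.41 + 443 + 53.482 = 626.89 kJ/kg
Q = ṁ·Δh = 53.28 kg/min × 626.89 kJ/kg = 33401 kJ/min
|Q| = 556.68 kW = 2004 MJ/h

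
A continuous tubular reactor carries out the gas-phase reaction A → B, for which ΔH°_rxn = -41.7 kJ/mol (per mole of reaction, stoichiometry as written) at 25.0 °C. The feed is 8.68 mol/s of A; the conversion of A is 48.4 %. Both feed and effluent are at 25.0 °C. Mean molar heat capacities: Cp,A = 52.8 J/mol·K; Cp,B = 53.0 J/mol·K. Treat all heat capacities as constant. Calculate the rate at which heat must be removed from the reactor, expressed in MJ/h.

Extent of reaction ξ = 0.484 × 8.68 = 4.2011 mol/s
Reaction term: ξ·ΔH°_rxn = 4.2011 × -41.7 = -175.19 kJ/s
Q = ΔH = -175.19 kJ/s = -175.19 kW
Heat removed = 630.67 MJ/h

Q_out = 631 MJ/h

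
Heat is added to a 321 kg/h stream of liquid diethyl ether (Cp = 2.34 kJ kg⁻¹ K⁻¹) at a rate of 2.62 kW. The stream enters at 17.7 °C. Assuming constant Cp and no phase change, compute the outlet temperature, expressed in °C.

Q = 2.62 kW = 9432 kJ/h
ΔT = Q/(ṁ·Cp) = 9432/(321×2.34) = 12.557 K
T_out = 17.7 + 12.557 = 30.257 °C

T_out = 30.3 °C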